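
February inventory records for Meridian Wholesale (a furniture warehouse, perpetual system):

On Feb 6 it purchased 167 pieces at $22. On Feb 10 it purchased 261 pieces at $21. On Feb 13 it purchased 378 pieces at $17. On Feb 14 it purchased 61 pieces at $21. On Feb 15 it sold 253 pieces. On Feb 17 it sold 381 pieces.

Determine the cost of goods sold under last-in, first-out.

Feb 15, 253 sold [LIFO — newest first]: 61 @ $21 + 192 @ $17 = $4,545
Feb 17, 381 sold [LIFO — newest first]: 186 @ $17 + 195 @ $21 = $7,257
Total COGS = $4,545 + $7,257 = $11,802
Ending inventory: 167 @ $22 + 66 @ $21 = $5,060

COGS = $11,802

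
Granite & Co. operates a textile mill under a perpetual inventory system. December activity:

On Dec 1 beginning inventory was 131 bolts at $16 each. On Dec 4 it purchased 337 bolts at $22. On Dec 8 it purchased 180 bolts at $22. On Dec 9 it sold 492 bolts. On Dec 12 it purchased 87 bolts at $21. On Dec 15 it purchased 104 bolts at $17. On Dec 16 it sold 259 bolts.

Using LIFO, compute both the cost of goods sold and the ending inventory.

Dec 9, 492 sold [LIFO — newest first]: 180 @ $22 + 312 @ $22 = $10,824
Dec 16, 259 sold [LIFO — newest first]: 104 @ $17 + 87 @ $21 + 25 @ $22 + 43 @ $16 = $4,833
Total COGS = $10,824 + $4,833 = $15,657
Ending inventory: 88 @ $16 = $1,408
Check: goods available $17,065 = COGS $15,657 + ending $1,408

COGS = $15,657; ending inventory = $1,408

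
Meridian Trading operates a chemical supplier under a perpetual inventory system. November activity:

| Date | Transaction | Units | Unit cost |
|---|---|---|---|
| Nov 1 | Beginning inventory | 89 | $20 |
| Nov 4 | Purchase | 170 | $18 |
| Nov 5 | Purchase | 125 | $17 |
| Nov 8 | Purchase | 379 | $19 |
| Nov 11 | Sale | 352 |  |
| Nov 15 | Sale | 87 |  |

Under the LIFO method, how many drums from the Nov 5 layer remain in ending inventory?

65

Nov 11, 352 sold [LIFO — newest first]: 352 @ $19 = $6,688
Nov 15, 87 sold [LIFO — newest first]: 27 @ $19 + 60 @ $17 = $1,533
Total COGS = $6,688 + $1,533 = $8,221
Ending inventory: 89 @ $20 + 170 @ $18 + 65 @ $17 = $5,945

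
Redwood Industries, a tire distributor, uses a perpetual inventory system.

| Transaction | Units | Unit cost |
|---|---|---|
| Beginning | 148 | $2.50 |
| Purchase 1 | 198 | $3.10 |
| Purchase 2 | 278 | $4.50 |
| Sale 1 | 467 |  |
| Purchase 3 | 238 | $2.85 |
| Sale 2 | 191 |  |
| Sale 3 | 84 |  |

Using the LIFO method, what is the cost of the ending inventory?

Sale 1 (467) [LIFO — newest first]: 278 @ $4.50 + 189 @ $3.10 = $1,836.90
Sale 2 (191) [LIFO — newest first]: 191 @ $2.85 = $544.35
Sale 3 (84) [LIFO — newest first]: 47 @ $2.85 + 9 @ $3.10 + 28 @ $2.50 = $231.85
Total COGS = $1,836.90 + $544.35 + $231.85 = $2,613.10
Ending inventory: 120 @ $2.50 = $300.00
Check: goods available $2,913.10 = COGS $2,613.10 + ending $300.00

Ending inventory = $300.00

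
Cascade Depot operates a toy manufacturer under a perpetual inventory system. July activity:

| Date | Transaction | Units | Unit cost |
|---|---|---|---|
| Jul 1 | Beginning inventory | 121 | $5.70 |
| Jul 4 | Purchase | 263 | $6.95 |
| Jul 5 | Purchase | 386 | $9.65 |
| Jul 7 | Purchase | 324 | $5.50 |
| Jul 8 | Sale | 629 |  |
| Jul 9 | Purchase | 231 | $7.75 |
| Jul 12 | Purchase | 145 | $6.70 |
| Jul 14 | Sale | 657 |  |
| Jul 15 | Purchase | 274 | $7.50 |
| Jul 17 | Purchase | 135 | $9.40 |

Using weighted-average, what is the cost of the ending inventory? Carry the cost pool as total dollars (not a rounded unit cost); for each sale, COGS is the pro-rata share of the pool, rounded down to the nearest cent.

After Jul 1: 121 on hand, pool $689.70 (≈ $5.7000 each)
After Jul 4: 384 on hand, pool $2,517.55 (≈ $6.5561 each)
After Jul 5: 770 on hand, pool $6,242.45 (≈ $8.1071 each)
After Jul 7: 1094 on hand, pool $8,024.45 (≈ $7.3350 each)
Jul 8, sell 629: 629/1094 × $8,024.45 → $4,613.69
After Jul 9: 696 on hand, pool $5,201.01 (≈ $7.4727 each)
After Jul 12: 841 on hand, pool $6,172.51 (≈ $7.3395 each)
Jul 14, sell 657: 657/841 × $6,172.51 → $4,822.04
After Jul 15: 458 on hand, pool $3,405.47 (≈ $7.4355 each)
After Jul 17: 593 on hand, pool $4,674.47 (≈ $7.8827 each)
Total COGS = $4,613.69 + $4,822.04 = $9,435.73
Ending inventory (cost pool remaining) = $4,674.47

Ending inventory = $4,674.47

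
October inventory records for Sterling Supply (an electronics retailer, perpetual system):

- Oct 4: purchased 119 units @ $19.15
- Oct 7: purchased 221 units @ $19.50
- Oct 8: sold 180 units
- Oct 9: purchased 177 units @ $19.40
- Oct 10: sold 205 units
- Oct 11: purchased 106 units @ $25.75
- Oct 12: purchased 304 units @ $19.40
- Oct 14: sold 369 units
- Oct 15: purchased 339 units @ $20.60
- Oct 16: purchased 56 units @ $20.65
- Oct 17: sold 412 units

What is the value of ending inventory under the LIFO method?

Oct 8, 180 sold [LIFO — newest first]: 180 @ $19.50 = $3,510.00
Oct 10, 205 sold [LIFO — newest first]: 177 @ $19.40 + 28 @ $19.50 = $3,979.80
Oct 14, 369 sold [LIFO — newest first]: 304 @ $19.40 + 65 @ $25.75 = $7,571.35
Oct 17, 412 sold [LIFO — newest first]: 56 @ $20.65 + 339 @ $20.60 + 17 @ $25.75 = $8,577.55
Total COGS = $3,510.00 + $3,979.80 + $7,571.35 + $8,577.55 = $23,638.70
Ending inventory: 119 @ $19.15 + 13 @ $19.50 + 24 @ $25.75 = $3,150.35

Ending inventory = $3,150.35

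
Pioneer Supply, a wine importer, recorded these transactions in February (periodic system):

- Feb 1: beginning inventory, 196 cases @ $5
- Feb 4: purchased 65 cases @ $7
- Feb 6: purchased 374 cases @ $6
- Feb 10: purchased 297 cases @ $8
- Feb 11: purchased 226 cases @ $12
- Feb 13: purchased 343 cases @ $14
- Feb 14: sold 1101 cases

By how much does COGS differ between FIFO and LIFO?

$3,217

FIFO COGS: 196 @ $5 + 65 @ $7 + 374 @ $6 + 297 @ $8 + 169 @ $12 = $8,083
LIFO COGS: 343 @ $14 + 226 @ $12 + 297 @ $8 + 235 @ $6 = $11,300
Difference = |$8,083 − $11,300| = $3,217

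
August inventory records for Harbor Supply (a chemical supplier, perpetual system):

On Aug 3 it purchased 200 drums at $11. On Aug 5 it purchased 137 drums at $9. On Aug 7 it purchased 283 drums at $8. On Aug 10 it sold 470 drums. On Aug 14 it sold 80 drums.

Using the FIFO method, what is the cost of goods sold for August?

COGS = $5,137

Aug 10, 470 sold [FIFO — oldest first]: 200 @ $11 + 137 @ $9 + 133 @ $8 = $4,497
Aug 14, 80 sold [FIFO — oldest first]: 80 @ $8 = $640
Total COGS = $4,497 + $640 = $5,137
Ending inventory: 70 @ $8 = $560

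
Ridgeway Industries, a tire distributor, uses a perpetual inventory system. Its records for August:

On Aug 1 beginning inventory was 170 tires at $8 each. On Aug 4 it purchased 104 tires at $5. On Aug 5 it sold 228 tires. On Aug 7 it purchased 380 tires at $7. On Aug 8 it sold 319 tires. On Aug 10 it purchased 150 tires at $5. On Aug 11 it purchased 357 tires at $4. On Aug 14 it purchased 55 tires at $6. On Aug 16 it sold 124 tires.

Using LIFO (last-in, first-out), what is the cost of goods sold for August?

COGS = $4,351

Aug 5, 228 sold [LIFO — newest first]: 104 @ $5 + 124 @ $8 = $1,512
Aug 8, 319 sold [LIFO — newest first]: 319 @ $7 = $2,233
Aug 16, 124 sold [LIFO — newest first]: 55 @ $6 + 69 @ $4 = $606
Total COGS = $1,512 + $2,233 + $606 = $4,351
Ending inventory: 46 @ $8 + 61 @ $7 + 150 @ $5 + 288 @ $4 = $2,697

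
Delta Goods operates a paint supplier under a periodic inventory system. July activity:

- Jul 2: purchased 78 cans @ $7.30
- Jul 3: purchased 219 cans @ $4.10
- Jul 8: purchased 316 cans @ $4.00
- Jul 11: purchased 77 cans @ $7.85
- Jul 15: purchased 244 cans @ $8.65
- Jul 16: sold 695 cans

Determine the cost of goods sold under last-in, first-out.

COGS = $4,216.85

Jul 16, 695 sold [LIFO — newest first]: 244 @ $8.65 + 77 @ $7.85 + 316 @ $4.00 + 58 @ $4.10 = $4,216.85
Ending inventory: 78 @ $7.30 + 161 @ $4.10 = $1,229.50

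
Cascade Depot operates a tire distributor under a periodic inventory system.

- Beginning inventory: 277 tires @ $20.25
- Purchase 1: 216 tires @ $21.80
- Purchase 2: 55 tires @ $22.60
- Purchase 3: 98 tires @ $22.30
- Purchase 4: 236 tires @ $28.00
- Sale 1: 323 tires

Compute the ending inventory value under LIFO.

Sale 1 (323) [LIFO — newest first]: 236 @ $28.00 + 87 @ $22.30 = $8,548.10
Ending inventory: 277 @ $20.25 + 216 @ $21.80 + 55 @ $22.60 + 11 @ $22.30 = $11,806.35
Check: goods available $20,354.45 = COGS $8,548.10 + ending $11,806.35

Ending inventory = $11,806.35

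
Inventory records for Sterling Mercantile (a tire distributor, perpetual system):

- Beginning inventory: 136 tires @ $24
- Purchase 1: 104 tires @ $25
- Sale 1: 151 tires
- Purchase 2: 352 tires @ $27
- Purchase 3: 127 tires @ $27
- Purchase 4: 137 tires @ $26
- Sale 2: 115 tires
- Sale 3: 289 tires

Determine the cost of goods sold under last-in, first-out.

Sale 1 (151) [LIFO — newest first]: 104 @ $25 + 47 @ $24 = $3,728
Sale 2 (115) [LIFO — newest first]: 115 @ $26 = $2,990
Sale 3 (289) [LIFO — newest first]: 22 @ $26 + 127 @ $27 + 140 @ $27 = $7,781
Total COGS = $3,728 + $2,990 + $7,781 = $14,499
Ending inventory: 89 @ $24 + 212 @ $27 = $7,860
Check: goods available $22,359 = COGS $14,499 + ending $7,860

COGS = $14,499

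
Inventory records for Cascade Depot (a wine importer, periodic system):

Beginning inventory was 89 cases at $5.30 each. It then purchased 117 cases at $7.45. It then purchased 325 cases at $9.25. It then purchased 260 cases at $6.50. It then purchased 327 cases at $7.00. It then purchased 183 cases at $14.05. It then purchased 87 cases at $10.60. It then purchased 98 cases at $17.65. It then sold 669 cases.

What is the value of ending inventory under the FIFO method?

Sale 1 (669) [FIFO — oldest first]: 89 @ $5.30 + 117 @ $7.45 + 325 @ $9.25 + 138 @ $6.50 = $5,246.60
Ending inventory: 122 @ $6.50 + 327 @ $7.00 + 183 @ $14.05 + 87 @ $10.60 + 98 @ $17.65 = $8,305.05

Ending inventory = $8,305.05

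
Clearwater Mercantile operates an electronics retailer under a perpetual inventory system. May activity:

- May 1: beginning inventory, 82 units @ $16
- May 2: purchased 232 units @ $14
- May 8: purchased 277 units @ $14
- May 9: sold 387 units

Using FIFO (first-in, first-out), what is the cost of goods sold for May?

May 9, 387 sold [FIFO — oldest first]: 82 @ $16 + 232 @ $14 + 73 @ $14 = $5,582
Ending inventory: 204 @ $14 = $2,856

COGS = $5,582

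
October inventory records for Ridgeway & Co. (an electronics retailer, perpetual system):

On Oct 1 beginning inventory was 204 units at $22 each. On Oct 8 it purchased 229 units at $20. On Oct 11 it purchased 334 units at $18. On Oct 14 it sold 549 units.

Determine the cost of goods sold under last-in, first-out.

COGS = $10,312

Oct 14, 549 sold [LIFO — newest first]: 334 @ $18 + 215 @ $20 = $10,312
Ending inventory: 204 @ $22 + 14 @ $20 = $4,768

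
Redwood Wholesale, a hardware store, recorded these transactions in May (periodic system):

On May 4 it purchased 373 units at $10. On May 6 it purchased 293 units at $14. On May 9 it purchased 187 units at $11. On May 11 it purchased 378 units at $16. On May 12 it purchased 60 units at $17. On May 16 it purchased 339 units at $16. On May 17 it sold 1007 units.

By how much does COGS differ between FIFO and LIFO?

FIFO COGS: 373 @ $10 + 293 @ $14 + 187 @ $11 + 154 @ $16 = $12,353
LIFO COGS: 339 @ $16 + 60 @ $17 + 378 @ $16 + 187 @ $11 + 43 @ $14 = $15,151
Difference = |$12,353 − $15,151| = $2,798

$2,798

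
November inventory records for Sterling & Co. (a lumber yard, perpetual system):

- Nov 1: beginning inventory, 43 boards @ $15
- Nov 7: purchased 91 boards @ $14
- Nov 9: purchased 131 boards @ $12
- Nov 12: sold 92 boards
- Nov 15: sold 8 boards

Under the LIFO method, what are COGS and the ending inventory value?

Nov 12, 92 sold [LIFO — newest first]: 92 @ $12 = $1,104
Nov 15, 8 sold [LIFO — newest first]: 8 @ $12 = $96
Total COGS = $1,104 + $96 = $1,200
Ending inventory: 43 @ $15 + 91 @ $14 + 31 @ $12 = $2,291
Check: goods available $3,491 = COGS $1,200 + ending $2,291

COGS = $1,200; ending inventory = $2,291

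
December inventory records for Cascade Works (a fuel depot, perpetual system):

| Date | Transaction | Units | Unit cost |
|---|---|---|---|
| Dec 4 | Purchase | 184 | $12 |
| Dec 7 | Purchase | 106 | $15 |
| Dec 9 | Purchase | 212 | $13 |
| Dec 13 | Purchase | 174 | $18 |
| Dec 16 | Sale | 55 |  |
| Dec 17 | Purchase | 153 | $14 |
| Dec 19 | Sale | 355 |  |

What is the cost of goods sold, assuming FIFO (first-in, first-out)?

Dec 16, 55 sold [FIFO — oldest first]: 55 @ $12 = $660
Dec 19, 355 sold [FIFO — oldest first]: 129 @ $12 + 106 @ $15 + 120 @ $13 = $4,698
Total COGS = $660 + $4,698 = $5,358
Ending inventory: 92 @ $13 + 174 @ $18 + 153 @ $14 = $6,470

COGS = $5,358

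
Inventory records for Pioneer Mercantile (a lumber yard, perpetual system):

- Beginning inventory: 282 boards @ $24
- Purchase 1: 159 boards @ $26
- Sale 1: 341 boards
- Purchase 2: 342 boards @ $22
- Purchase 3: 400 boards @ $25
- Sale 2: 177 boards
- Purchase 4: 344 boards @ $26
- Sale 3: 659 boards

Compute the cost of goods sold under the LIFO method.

Sale 1 (341) [LIFO — newest first]: 159 @ $26 + 182 @ $24 = $8,502
Sale 2 (177) [LIFO — newest first]: 177 @ $25 = $4,425
Sale 3 (659) [LIFO — newest first]: 344 @ $26 + 223 @ $25 + 92 @ $22 = $16,543
Total COGS = $8,502 + $4,425 + $16,543 = $29,470
Ending inventory: 100 @ $24 + 250 @ $22 = $7,900

COGS = $29,470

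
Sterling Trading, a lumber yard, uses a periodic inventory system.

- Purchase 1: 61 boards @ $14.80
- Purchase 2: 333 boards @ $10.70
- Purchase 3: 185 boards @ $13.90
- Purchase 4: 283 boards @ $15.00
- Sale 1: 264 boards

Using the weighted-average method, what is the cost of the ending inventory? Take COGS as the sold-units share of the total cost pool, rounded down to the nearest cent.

Sale 1, sell 264: 264/862 × $11,282.40 → $3,455.39
Ending inventory (cost pool remaining) = $7,827.01
Check: goods available $11,282.40 = COGS $3,455.39 + ending $7,827.01

Ending inventory = $7,827.01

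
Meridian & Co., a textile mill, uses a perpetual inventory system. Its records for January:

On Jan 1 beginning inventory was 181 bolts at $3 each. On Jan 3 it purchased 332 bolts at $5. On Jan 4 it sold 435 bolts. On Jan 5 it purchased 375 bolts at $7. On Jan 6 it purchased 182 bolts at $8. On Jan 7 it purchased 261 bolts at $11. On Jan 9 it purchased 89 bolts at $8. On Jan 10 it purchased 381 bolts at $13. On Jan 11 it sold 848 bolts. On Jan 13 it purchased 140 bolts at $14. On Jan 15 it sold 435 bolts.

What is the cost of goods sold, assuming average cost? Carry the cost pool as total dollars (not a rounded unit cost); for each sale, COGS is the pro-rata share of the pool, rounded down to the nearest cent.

COGS = $14,451.20

After Jan 1: 181 on hand, pool $543.00 (≈ $3.0000 each)
After Jan 3: 513 on hand, pool $2,203.00 (≈ $4.2943 each)
Jan 4, sell 435: 435/513 × $2,203.00 → $1,868.04
After Jan 5: 453 on hand, pool $2,959.96 (≈ $6.5341 each)
After Jan 6: 635 on hand, pool $4,415.96 (≈ $6.9543 each)
After Jan 7: 896 on hand, pool $7,286.96 (≈ $8.1328 each)
After Jan 9: 985 on hand, pool $7,998.96 (≈ $8.1208 each)
After Jan 10: 1366 on hand, pool $12,951.96 (≈ $9.4817 each)
Jan 11, sell 848: 848/1366 × $12,951.96 → $8,040.45
After Jan 13: 658 on hand, pool $6,871.51 (≈ $10.4430 each)
Jan 15, sell 435: 435/658 × $6,871.51 → $4,542.71
Total COGS = $1,868.04 + $8,040.45 + $4,542.71 = $14,451.20
Ending inventory (cost pool remaining) = $2,328.80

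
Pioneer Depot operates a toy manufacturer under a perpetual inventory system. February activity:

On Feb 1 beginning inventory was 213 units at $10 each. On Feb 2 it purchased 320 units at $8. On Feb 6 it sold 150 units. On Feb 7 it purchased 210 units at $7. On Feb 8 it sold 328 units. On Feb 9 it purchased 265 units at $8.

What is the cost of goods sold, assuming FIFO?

COGS = $4,250

Feb 6, 150 sold [FIFO — oldest first]: 150 @ $10 = $1,500
Feb 8, 328 sold [FIFO — oldest first]: 63 @ $10 + 265 @ $8 = $2,750
Total COGS = $1,500 + $2,750 = $4,250
Ending inventory: 55 @ $8 + 210 @ $7 + 265 @ $8 = $4,030
Check: goods available $8,280 = COGS $4,250 + ending $4,030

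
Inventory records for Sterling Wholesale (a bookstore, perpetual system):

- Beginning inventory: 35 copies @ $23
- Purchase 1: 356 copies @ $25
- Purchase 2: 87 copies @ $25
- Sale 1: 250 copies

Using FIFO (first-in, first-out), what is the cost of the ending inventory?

Sale 1 (250) [FIFO — oldest first]: 35 @ $23 + 215 @ $25 = $6,180
Ending inventory: 141 @ $25 + 87 @ $25 = $5,700

Ending inventory = $5,700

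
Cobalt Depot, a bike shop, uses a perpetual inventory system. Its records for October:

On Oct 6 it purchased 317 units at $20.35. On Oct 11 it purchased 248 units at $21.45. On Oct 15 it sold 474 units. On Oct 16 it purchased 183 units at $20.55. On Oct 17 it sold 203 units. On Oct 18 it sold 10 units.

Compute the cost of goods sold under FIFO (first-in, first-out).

Oct 15, 474 sold [FIFO — oldest first]: 317 @ $20.35 + 157 @ $21.45 = $9,818.60
Oct 17, 203 sold [FIFO — oldest first]: 91 @ $21.45 + 112 @ $20.55 = $4,253.55
Oct 18, 10 sold [FIFO — oldest first]: 10 @ $20.55 = $205.50
Total COGS = $9,818.60 + $4,253.55 + $205.50 = $14,277.65
Ending inventory: 61 @ $20.55 = $1,253.55

COGS = $14,277.65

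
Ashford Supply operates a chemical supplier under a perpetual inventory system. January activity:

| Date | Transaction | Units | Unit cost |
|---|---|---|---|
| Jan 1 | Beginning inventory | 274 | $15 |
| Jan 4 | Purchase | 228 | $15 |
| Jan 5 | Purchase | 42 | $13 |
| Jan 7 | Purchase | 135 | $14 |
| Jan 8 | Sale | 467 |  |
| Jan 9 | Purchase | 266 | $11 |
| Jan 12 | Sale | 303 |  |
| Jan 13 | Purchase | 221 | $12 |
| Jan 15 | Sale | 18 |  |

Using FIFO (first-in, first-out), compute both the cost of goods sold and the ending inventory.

COGS = $11,165; ending inventory = $4,379

Jan 8, 467 sold [FIFO — oldest first]: 274 @ $15 + 193 @ $15 = $7,005
Jan 12, 303 sold [FIFO — oldest first]: 35 @ $15 + 42 @ $13 + 135 @ $14 + 91 @ $11 = $3,962
Jan 15, 18 sold [FIFO — oldest first]: 18 @ $11 = $198
Total COGS = $7,005 + $3,962 + $198 = $11,165
Ending inventory: 157 @ $11 + 221 @ $12 = $4,379
Check: goods available $15,544 = COGS $11,165 + ending $4,379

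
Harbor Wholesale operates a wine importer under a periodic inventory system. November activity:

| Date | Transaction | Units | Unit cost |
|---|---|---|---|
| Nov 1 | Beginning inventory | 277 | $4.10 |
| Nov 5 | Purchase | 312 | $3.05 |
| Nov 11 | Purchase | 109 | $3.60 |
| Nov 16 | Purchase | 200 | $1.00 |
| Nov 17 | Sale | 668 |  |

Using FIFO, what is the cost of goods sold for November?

COGS = $2,371.70

Nov 17, 668 sold [FIFO — oldest first]: 277 @ $4.10 + 312 @ $3.05 + 79 @ $3.60 = $2,371.70
Ending inventory: 30 @ $3.60 + 200 @ $1.00 = $308.00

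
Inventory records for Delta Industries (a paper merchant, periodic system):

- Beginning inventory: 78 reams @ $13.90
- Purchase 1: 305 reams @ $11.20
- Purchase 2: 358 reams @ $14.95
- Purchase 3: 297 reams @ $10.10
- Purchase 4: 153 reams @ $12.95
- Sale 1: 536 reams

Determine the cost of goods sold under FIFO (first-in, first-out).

COGS = $6,787.55

Sale 1 (536) [FIFO — oldest first]: 78 @ $13.90 + 305 @ $11.20 + 153 @ $14.95 = $6,787.55
Ending inventory: 205 @ $14.95 + 297 @ $10.10 + 153 @ $12.95 = $8,045.80
Check: goods available $14,833.35 = COGS $6,787.55 + ending $8,045.80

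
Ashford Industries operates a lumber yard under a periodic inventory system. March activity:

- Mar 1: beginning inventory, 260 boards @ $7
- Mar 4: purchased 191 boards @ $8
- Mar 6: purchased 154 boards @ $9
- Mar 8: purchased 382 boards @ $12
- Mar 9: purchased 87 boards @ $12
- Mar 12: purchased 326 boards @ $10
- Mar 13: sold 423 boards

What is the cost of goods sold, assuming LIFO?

COGS = $4,424

Mar 13, 423 sold [LIFO — newest first]: 326 @ $10 + 87 @ $12 + 10 @ $12 = $4,424
Ending inventory: 260 @ $7 + 191 @ $8 + 154 @ $9 + 372 @ $12 = $9,198
Check: goods available $13,622 = COGS $4,424 + ending $9,198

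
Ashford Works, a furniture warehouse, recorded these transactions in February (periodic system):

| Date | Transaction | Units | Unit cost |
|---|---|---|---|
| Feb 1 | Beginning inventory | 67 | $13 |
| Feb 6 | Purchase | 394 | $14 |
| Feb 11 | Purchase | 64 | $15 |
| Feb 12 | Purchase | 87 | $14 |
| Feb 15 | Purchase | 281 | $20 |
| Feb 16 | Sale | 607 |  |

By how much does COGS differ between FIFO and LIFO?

FIFO COGS: 67 @ $13 + 394 @ $14 + 64 @ $15 + 82 @ $14 = $8,495
LIFO COGS: 281 @ $20 + 87 @ $14 + 64 @ $15 + 175 @ $14 = $10,248
Difference = |$8,495 − $10,248| = $1,753

$1,753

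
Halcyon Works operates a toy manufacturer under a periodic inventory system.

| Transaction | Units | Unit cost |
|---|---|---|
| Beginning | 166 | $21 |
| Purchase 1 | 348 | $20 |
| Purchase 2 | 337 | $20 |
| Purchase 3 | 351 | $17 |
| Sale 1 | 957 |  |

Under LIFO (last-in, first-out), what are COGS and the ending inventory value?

Sale 1 (957) [LIFO — newest first]: 351 @ $17 + 337 @ $20 + 269 @ $20 = $18,087
Ending inventory: 166 @ $21 + 79 @ $20 = $5,066

COGS = $18,087; ending inventory = $5,066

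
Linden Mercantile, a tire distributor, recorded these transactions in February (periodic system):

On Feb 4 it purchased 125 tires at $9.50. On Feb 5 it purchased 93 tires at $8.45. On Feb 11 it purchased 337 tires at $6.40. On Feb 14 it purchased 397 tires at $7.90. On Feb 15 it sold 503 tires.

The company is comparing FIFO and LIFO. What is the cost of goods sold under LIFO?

FIFO COGS: 125 @ $9.50 + 93 @ $8.45 + 285 @ $6.40 = $3,797.35
LIFO COGS: 397 @ $7.90 + 106 @ $6.40 = $3,814.70

COGS = $3,814.70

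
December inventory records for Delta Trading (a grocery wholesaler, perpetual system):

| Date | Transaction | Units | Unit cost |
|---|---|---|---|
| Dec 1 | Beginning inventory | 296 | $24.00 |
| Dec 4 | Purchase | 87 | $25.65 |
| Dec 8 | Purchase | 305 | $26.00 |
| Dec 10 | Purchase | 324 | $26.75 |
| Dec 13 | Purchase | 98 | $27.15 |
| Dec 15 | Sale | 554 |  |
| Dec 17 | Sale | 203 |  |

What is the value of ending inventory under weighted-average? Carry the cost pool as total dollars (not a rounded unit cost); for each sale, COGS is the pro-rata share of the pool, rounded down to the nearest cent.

After Dec 1: 296 on hand, pool $7,104.00 (≈ $24.0000 each)
After Dec 4: 383 on hand, pool $9,335.55 (≈ $24.3748 each)
After Dec 8: 688 on hand, pool $17,265.55 (≈ $25.0953 each)
After Dec 10: 1012 on hand, pool $25,932.55 (≈ $25.6250 each)
After Dec 13: 1110 on hand, pool $28,593.25 (≈ $25.7597 each)
Dec 15, sell 554: 554/1110 × $28,593.25 → $14,270.86
Dec 17, sell 203: 203/556 × $14,322.39 → $5,229.21
Total COGS = $14,270.86 + $5,229.21 = $19,500.07
Ending inventory (cost pool remaining) = $9,093.18

Ending inventory = $9,093.18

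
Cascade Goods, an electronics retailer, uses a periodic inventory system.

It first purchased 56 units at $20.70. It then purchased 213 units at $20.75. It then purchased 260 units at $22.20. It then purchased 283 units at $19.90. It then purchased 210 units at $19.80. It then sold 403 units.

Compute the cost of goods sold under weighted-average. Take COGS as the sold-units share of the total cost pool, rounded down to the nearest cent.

COGS = $8,336.28

Sale 1, sell 403: 403/1022 × $21,140.65 → $8,336.28
Ending inventory (cost pool remaining) = $12,804.37
Check: goods available $21,140.65 = COGS $8,336.28 + ending $12,804.37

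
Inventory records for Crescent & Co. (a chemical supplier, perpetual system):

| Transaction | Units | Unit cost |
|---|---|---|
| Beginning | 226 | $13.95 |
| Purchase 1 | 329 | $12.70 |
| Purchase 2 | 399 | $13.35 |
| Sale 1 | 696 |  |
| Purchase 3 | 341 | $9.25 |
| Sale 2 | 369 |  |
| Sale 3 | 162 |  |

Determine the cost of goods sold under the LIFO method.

Sale 1 (696) [LIFO — newest first]: 399 @ $13.35 + 297 @ $12.70 = $9,098.55
Sale 2 (369) [LIFO — newest first]: 341 @ $9.25 + 28 @ $12.70 = $3,509.85
Sale 3 (162) [LIFO — newest first]: 4 @ $12.70 + 158 @ $13.95 = $2,254.90
Total COGS = $9,098.55 + $3,509.85 + $2,254.90 = $14,863.30
Ending inventory: 68 @ $13.95 = $948.60
Check: goods available $15,811.90 = COGS $14,863.30 + ending $948.60

COGS = $14,863.30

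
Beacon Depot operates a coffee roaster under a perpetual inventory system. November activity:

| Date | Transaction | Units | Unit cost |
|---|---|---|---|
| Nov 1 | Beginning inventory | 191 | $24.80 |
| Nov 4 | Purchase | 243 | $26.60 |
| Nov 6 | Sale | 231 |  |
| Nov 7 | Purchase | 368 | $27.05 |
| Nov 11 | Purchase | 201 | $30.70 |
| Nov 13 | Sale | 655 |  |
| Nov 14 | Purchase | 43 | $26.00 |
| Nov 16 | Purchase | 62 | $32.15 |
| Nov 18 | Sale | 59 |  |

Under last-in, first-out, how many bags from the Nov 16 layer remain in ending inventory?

3

Nov 6, 231 sold [LIFO — newest first]: 231 @ $26.60 = $6,144.60
Nov 13, 655 sold [LIFO — newest first]: 201 @ $30.70 + 368 @ $27.05 + 12 @ $26.60 + 74 @ $24.80 = $18,279.50
Nov 18, 59 sold [LIFO — newest first]: 59 @ $32.15 = $1,896.85
Total COGS = $6,144.60 + $18,279.50 + $1,896.85 = $26,320.95
Ending inventory: 117 @ $24.80 + 43 @ $26.00 + 3 @ $32.15 = $4,116.05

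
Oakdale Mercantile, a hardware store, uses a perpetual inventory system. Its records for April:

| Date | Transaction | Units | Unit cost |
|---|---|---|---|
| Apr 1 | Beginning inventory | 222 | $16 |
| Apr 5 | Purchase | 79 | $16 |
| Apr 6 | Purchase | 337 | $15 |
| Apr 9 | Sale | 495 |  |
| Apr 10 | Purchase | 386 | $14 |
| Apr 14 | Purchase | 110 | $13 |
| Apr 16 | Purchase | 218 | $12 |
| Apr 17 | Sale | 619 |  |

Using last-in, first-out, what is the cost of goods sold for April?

Apr 9, 495 sold [LIFO — newest first]: 337 @ $15 + 79 @ $16 + 79 @ $16 = $7,583
Apr 17, 619 sold [LIFO — newest first]: 218 @ $12 + 110 @ $13 + 291 @ $14 = $8,120
Total COGS = $7,583 + $8,120 = $15,703
Ending inventory: 143 @ $16 + 95 @ $14 = $3,618

COGS = $15,703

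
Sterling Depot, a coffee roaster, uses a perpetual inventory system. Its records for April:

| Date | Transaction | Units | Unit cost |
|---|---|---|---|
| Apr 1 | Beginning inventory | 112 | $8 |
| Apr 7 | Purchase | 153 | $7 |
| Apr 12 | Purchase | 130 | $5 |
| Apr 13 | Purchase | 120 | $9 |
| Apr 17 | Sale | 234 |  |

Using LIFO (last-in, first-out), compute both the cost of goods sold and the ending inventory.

Apr 17, 234 sold [LIFO — newest first]: 120 @ $9 + 114 @ $5 = $1,650
Ending inventory: 112 @ $8 + 153 @ $7 + 16 @ $5 = $2,047
Check: goods available $3,697 = COGS $1,650 + ending $2,047

COGS = $1,650; ending inventory = $2,047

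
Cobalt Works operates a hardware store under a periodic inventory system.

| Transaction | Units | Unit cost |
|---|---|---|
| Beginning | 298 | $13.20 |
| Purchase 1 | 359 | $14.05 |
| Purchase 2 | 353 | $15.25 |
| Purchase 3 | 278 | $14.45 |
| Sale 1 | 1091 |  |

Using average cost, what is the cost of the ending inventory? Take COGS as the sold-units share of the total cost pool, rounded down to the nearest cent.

Sale 1, sell 1091: 1091/1288 × $18,377.90 → $15,566.99
Ending inventory (cost pool remaining) = $2,810.91

Ending inventory = $2,810.91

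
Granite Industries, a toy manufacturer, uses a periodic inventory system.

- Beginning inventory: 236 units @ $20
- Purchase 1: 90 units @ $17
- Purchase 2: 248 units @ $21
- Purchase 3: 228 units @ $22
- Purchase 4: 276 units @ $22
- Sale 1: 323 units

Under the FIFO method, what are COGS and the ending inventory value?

COGS = $6,199; ending inventory = $16,347

Sale 1 (323) [FIFO — oldest first]: 236 @ $20 + 87 @ $17 = $6,199
Ending inventory: 3 @ $17 + 248 @ $21 + 228 @ $22 + 276 @ $22 = $16,347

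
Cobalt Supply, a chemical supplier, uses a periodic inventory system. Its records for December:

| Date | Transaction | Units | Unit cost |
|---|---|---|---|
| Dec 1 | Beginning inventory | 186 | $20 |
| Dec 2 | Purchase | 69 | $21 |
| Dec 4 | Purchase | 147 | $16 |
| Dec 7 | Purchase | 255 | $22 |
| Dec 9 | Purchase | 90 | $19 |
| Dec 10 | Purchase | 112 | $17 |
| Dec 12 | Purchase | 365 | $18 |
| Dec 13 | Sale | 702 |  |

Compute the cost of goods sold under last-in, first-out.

Dec 13, 702 sold [LIFO — newest first]: 365 @ $18 + 112 @ $17 + 90 @ $19 + 135 @ $22 = $13,154
Ending inventory: 186 @ $20 + 69 @ $21 + 147 @ $16 + 120 @ $22 = $10,161
Check: goods available $23,315 = COGS $13,154 + ending $10,161

COGS = $13,154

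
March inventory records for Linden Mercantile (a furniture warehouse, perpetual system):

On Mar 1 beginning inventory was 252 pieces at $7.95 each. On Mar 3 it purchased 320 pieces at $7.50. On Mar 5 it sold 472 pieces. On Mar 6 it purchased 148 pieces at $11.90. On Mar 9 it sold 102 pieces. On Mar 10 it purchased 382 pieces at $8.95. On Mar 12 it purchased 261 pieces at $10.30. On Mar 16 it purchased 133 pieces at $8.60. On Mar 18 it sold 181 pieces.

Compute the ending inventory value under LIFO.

Mar 5, 472 sold [LIFO — newest first]: 320 @ $7.50 + 152 @ $7.95 = $3,608.40
Mar 9, 102 sold [LIFO — newest first]: 102 @ $11.90 = $1,213.80
Mar 18, 181 sold [LIFO — newest first]: 133 @ $8.60 + 48 @ $10.30 = $1,638.20
Total COGS = $3,608.40 + $1,213.80 + $1,638.20 = $6,460.40
Ending inventory: 100 @ $7.95 + 46 @ $11.90 + 382 @ $8.95 + 213 @ $10.30 = $6,955.20

Ending inventory = $6,955.20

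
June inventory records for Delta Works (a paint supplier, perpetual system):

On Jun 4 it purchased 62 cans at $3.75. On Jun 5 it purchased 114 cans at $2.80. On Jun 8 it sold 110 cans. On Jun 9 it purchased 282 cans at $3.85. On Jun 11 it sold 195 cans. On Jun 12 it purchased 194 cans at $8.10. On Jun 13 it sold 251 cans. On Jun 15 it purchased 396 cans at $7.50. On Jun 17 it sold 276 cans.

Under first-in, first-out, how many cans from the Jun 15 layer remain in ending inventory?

Jun 8, 110 sold [FIFO — oldest first]: 62 @ $3.75 + 48 @ $2.80 = $366.90
Jun 11, 195 sold [FIFO — oldest first]: 66 @ $2.80 + 129 @ $3.85 = $681.45
Jun 13, 251 sold [FIFO — oldest first]: 153 @ $3.85 + 98 @ $8.10 = $1,382.85
Jun 17, 276 sold [FIFO — oldest first]: 96 @ $8.10 + 180 @ $7.50 = $2,127.60
Total COGS = $366.90 + $681.45 + $1,382.85 + $2,127.60 = $4,558.80
Ending inventory: 216 @ $7.50 = $1,620.00

216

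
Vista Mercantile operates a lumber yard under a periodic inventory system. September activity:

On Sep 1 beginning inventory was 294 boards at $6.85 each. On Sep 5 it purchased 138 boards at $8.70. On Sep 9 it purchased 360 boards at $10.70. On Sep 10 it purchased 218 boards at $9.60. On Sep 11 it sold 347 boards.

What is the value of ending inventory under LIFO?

Sep 11, 347 sold [LIFO — newest first]: 218 @ $9.60 + 129 @ $10.70 = $3,473.10
Ending inventory: 294 @ $6.85 + 138 @ $8.70 + 231 @ $10.70 = $5,686.20
Check: goods available $9,159.30 = COGS $3,473.10 + ending $5,686.20

Ending inventory = $5,686.20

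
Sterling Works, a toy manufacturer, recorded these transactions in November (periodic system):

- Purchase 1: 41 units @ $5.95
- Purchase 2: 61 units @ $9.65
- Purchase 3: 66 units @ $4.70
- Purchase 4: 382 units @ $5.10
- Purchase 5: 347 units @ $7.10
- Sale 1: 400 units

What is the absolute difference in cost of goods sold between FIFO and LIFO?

$408.00

FIFO COGS: 41 @ $5.95 + 61 @ $9.65 + 66 @ $4.70 + 232 @ $5.10 = $2,326.00
LIFO COGS: 347 @ $7.10 + 53 @ $5.10 = $2,734.00
Difference = |$2,326.00 − $2,734.00| = $408.00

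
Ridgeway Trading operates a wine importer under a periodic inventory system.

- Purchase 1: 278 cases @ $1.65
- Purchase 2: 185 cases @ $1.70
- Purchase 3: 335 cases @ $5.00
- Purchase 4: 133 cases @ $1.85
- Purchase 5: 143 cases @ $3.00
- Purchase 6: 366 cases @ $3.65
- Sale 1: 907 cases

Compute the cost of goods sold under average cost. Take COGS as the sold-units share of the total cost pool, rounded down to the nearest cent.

Sale 1, sell 907: 907/1440 × $4,459.15 → $2,808.64
Ending inventory (cost pool remaining) = $1,650.51
Check: goods available $4,459.15 = COGS $2,808.64 + ending $1,650.51

COGS = $2,808.64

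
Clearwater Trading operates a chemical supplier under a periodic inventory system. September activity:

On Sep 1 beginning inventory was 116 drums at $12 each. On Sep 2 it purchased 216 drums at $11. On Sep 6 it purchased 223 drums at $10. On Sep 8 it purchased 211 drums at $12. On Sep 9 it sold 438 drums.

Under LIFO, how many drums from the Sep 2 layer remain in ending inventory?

212

Sep 9, 438 sold [LIFO — newest first]: 211 @ $12 + 223 @ $10 + 4 @ $11 = $4,806
Ending inventory: 116 @ $12 + 212 @ $11 = $3,724
Check: goods available $8,530 = COGS $4,806 + ending $3,724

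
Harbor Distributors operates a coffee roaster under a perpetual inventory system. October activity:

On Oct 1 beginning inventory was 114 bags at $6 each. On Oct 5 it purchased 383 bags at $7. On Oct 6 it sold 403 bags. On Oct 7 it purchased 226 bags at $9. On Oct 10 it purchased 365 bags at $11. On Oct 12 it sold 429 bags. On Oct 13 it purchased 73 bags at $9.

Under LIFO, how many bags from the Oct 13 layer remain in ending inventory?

73

Oct 6, 403 sold [LIFO — newest first]: 383 @ $7 + 20 @ $6 = $2,801
Oct 12, 429 sold [LIFO — newest first]: 365 @ $11 + 64 @ $9 = $4,591
Total COGS = $2,801 + $4,591 = $7,392
Ending inventory: 94 @ $6 + 162 @ $9 + 73 @ $9 = $2,679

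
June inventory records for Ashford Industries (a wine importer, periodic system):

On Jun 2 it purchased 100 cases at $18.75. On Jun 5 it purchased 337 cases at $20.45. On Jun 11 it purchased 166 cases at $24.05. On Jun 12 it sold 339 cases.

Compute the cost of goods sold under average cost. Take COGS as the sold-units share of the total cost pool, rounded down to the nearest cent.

Jun 12, sell 339: 339/603 × $12,758.95 → $7,172.94
Ending inventory (cost pool remaining) = $5,586.01
Check: goods available $12,758.95 = COGS $7,172.94 + ending $5,586.01

COGS = $7,172.94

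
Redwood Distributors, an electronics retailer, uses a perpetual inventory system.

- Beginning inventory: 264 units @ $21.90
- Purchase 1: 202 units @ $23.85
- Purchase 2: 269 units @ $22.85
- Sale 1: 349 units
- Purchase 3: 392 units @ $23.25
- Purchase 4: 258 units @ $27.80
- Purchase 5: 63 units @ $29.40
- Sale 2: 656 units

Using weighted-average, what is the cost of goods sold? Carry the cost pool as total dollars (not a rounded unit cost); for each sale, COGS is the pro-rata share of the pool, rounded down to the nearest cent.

After Beginning: 264 on hand, pool $5,781.60 (≈ $21.9000 each)
After Purchase 1: 466 on hand, pool $10,599.30 (≈ $22.7453 each)
After Purchase 2: 735 on hand, pool $16,745.95 (≈ $22.7836 each)
Sale 1, sell 349: 349/735 × $16,745.95 → $7,951.47
After Purchase 3: 778 on hand, pool $17,908.48 (≈ $23.0186 each)
After Purchase 4: 1036 on hand, pool $25,080.88 (≈ $24.2093 each)
After Purchase 5: 1099 on hand, pool $26,933.08 (≈ $24.5069 each)
Sale 2, sell 656: 656/1099 × $26,933.08 → $16,076.52
Total COGS = $7,951.47 + $16,076.52 = $24,027.99
Ending inventory (cost pool remaining) = $10,856.56
Check: goods available $34,884.55 = COGS $24,027.99 + ending $10,856.56

COGS = $24,027.99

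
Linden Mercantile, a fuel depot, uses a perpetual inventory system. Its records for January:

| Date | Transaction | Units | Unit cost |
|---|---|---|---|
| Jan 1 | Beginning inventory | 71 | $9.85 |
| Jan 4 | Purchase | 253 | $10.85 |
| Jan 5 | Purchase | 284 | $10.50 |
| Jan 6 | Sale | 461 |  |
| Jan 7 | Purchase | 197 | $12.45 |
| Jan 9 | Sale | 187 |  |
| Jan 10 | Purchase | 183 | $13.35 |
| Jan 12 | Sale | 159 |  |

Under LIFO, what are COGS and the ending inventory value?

COGS = $9,353.25; ending inventory = $1,968.85

Jan 6, 461 sold [LIFO — newest first]: 284 @ $10.50 + 177 @ $10.85 = $4,902.45
Jan 9, 187 sold [LIFO — newest first]: 187 @ $12.45 = $2,328.15
Jan 12, 159 sold [LIFO — newest first]: 159 @ $13.35 = $2,122.65
Total COGS = $4,902.45 + $2,328.15 + $2,122.65 = $9,353.25
Ending inventory: 71 @ $9.85 + 76 @ $10.85 + 10 @ $12.45 + 24 @ $13.35 = $1,968.85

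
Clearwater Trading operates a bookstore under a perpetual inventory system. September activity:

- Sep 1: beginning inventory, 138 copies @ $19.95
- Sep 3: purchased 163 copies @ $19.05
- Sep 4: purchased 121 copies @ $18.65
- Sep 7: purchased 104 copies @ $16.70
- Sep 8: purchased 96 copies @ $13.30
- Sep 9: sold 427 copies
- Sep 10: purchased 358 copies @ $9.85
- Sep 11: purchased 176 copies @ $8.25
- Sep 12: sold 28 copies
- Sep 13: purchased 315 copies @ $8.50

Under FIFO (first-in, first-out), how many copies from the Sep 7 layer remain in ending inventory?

71

Sep 9, 427 sold [FIFO — oldest first]: 138 @ $19.95 + 163 @ $19.05 + 121 @ $18.65 + 5 @ $16.70 = $8,198.40
Sep 12, 28 sold [FIFO — oldest first]: 28 @ $16.70 = $467.60
Total COGS = $8,198.40 + $467.60 = $8,666.00
Ending inventory: 71 @ $16.70 + 96 @ $13.30 + 358 @ $9.85 + 176 @ $8.25 + 315 @ $8.50 = $10,118.30
Check: goods available $18,784.30 = COGS $8,666.00 + ending $10,118.30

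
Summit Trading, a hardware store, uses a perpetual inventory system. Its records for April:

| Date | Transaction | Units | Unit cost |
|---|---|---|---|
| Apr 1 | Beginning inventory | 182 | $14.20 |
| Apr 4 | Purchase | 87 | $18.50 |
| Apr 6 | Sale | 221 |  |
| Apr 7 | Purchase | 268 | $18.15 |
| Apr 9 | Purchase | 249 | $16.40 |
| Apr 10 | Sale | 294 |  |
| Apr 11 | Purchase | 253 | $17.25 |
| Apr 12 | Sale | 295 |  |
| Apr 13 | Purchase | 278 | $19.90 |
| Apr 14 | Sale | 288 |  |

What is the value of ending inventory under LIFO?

Apr 6, 221 sold [LIFO — newest first]: 87 @ $18.50 + 134 @ $14.20 = $3,512.30
Apr 10, 294 sold [LIFO — newest first]: 249 @ $16.40 + 45 @ $18.15 = $4,900.35
Apr 12, 295 sold [LIFO — newest first]: 253 @ $17.25 + 42 @ $18.15 = $5,126.55
Apr 14, 288 sold [LIFO — newest first]: 278 @ $19.90 + 10 @ $18.15 = $5,713.70
Total COGS = $3,512.30 + $4,900.35 + $5,126.55 + $5,713.70 = $19,252.90
Ending inventory: 48 @ $14.20 + 171 @ $18.15 = $3,785.25
Check: goods available $23,038.15 = COGS $19,252.90 + ending $3,785.25

Ending inventory = $3,785.25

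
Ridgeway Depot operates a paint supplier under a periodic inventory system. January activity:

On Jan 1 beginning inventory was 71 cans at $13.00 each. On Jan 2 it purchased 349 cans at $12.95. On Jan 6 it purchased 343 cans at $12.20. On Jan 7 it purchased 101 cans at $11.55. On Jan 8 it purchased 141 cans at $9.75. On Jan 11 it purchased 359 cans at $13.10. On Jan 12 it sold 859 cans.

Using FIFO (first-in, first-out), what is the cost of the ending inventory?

Ending inventory = $6,135.40

Jan 12, 859 sold [FIFO — oldest first]: 71 @ $13.00 + 349 @ $12.95 + 343 @ $12.20 + 96 @ $11.55 = $10,735.95
Ending inventory: 5 @ $11.55 + 141 @ $9.75 + 359 @ $13.10 = $6,135.40
Check: goods available $16,871.35 = COGS $10,735.95 + ending $6,135.40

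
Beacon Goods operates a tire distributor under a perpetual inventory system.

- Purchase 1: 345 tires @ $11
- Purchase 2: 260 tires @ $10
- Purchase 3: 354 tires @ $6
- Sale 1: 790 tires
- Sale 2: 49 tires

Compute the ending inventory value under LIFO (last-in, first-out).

Sale 1 (790) [LIFO — newest first]: 354 @ $6 + 260 @ $10 + 176 @ $11 = $6,660
Sale 2 (49) [LIFO — newest first]: 49 @ $11 = $539
Total COGS = $6,660 + $539 = $7,199
Ending inventory: 120 @ $11 = $1,320

Ending inventory = $1,320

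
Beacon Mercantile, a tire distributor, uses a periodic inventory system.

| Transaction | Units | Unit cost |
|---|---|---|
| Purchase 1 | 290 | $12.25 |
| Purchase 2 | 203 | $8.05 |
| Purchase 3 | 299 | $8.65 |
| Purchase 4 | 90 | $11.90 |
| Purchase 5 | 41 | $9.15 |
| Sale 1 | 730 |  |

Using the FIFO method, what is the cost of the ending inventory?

Sale 1 (730) [FIFO — oldest first]: 290 @ $12.25 + 203 @ $8.05 + 237 @ $8.65 = $7,236.70
Ending inventory: 62 @ $8.65 + 90 @ $11.90 + 41 @ $9.15 = $1,982.45
Check: goods available $9,219.15 = COGS $7,236.70 + ending $1,982.45

Ending inventory = $1,982.45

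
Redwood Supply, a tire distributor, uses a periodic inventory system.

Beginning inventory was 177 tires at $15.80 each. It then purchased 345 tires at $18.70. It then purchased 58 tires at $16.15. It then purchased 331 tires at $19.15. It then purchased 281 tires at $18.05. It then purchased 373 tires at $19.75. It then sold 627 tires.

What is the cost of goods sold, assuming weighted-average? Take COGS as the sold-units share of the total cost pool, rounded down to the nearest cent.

COGS = $11,603.40

Sale 1, sell 627: 627/1565 × $28,962.25 → $11,603.40
Ending inventory (cost pool remaining) = $17,358.85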